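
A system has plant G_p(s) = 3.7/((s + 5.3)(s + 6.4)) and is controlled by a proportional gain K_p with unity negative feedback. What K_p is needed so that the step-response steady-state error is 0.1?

K_p = 82.5

The loop is type 0, so e_ss(step) = 1/(1 + K_pos) with K_pos = K_p·G_p(0).
G_p(0) = 0.1091. Require 1/(1 + K_p·0.1091) = 0.1, so 1 + 0.1091·K_p = 10.
K_p = (10 − 1)/0.1091 = 82.5.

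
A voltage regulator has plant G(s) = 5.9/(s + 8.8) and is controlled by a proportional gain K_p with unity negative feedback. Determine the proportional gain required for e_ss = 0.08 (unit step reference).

Steady-state error for a unit step on this type-0 loop is 1/(1 + K_p·G(0)).
G(0) = 0.6705. Require 1/(1 + K_p·0.6705) = 0.08, so 1 + 0.6705·K_p = 12.5.
K_p = (12.5 − 1)/0.6705 = 17.2.

K_p = 17.2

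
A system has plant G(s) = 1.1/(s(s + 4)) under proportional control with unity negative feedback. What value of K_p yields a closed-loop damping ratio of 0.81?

Closed-loop characteristic equation: s² + 4s + K_p·1.1 = 0.
So ω_n = √(1.1K_p) and 2ζω_n = 4, giving ζ = 4/(2√(1.1K_p)).
Setting ζ = 0.81: √(1.1K_p) = 4/(2·0.81) = 2.469, so K_p = 6.097/1.1 = 5.54.

K_p = 5.54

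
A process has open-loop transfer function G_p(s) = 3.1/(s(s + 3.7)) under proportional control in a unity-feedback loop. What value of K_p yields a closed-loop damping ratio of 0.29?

K_p = 13.1

Closed-loop characteristic equation: s² + 3.7s + K_p·3.1 = 0.
So ω_n = √(3.1K_p) and 2ζω_n = 3.7, giving ζ = 3.7/(2√(3.1K_p)).
Setting ζ = 0.29: √(3.1K_p) = 3.7/(2·0.29) = 6.379, so K_p = 40.7/3.1 = 13.1.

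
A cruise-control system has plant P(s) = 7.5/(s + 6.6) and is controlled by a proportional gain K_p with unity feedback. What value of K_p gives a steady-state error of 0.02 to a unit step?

The loop is type 0, so e_ss(step) = 1/(1 + K_pos) with K_pos = K_p·P(0).
P(0) = 1.136. Require 1/(1 + K_p·1.136) = 0.02, so 1 + 1.136·K_p = 50.
K_p = (50 − 1)/1.136 = 43.1.

K_p = 43.1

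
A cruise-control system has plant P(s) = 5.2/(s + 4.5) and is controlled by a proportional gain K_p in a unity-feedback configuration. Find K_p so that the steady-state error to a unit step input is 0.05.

Steady-state error for a unit step on this type-0 loop is 1/(1 + K_p·P(0)).
P(0) = 1.156. Require 1/(1 + K_p·1.156) = 0.05, so 1 + 1.156·K_p = 20.
K_p = (20 − 1)/1.156 = 16.4.

K_p = 16.4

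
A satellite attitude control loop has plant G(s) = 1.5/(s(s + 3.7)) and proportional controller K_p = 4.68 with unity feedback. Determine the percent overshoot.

Closed-loop characteristic equation: s² + 3.7s + 7.02 = 0, so ω_n = 2.65 rad/s and ζ = 3.7/(2·2.65) = 0.6982.
%OS = 100·exp(−πζ/√(1−ζ²)) = 100·exp(−π·0.6982/√0.5125) = 4.67%.

4.67%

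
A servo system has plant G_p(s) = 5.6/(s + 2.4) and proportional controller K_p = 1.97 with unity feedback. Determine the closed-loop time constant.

Closed-loop transfer function: T(s) = K_p·G_p(s)/(1 + K_p·G_p(s)) = 11.03/(s + 2.4 + 11.03) = 11.03/(s + 13.43).
Time constant τ = 1/13.43 = 0.0744 s.

τ = 0.0744 s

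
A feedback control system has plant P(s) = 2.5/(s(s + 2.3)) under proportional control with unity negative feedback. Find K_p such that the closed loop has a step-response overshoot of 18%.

K_p = 2.3

From %OS = 100·exp(−πζ/√(1−ζ²)) = 18%, ζ = −ln(0.18)/√(π²+ln²(0.18)) = 0.4791.
Characteristic equation s² + 2.3s + 2.5K_p = 0 gives ζ = 2.3/(2√(2.5K_p)).
Setting ζ = 0.4791: √(2.5K_p) = 2.3/(2·0.4791) = 2.4, so K_p = 5.761/2.5 = 2.3.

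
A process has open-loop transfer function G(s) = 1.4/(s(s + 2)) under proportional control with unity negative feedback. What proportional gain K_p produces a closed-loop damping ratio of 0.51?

Closed-loop characteristic equation: s² + 2s + K_p·1.4 = 0.
So ω_n = √(1.4K_p) and 2ζω_n = 2, giving ζ = 2/(2√(1.4K_p)).
Setting ζ = 0.51: √(1.4K_p) = 2/(2·0.51) = 1.961, so K_p = 3.845/1.4 = 2.75.

K_p = 2.75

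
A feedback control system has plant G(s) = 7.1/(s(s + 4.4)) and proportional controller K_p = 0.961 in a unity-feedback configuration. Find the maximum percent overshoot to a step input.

0.739%

Closed-loop characteristic equation: s² + 4.4s + 6.823 = 0, so ω_n = 2.612 rad/s and ζ = 4.4/(2·2.612) = 0.8422.
%OS = 100·exp(−πζ/√(1−ζ²)) = 100·exp(−π·0.8422/√0.2906) = 0.739%.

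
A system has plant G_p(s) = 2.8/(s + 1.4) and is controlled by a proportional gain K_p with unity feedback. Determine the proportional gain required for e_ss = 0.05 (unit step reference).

K_p = 9.5

Steady-state error for a unit step on this type-0 loop is 1/(1 + K_p·G_p(0)).
G_p(0) = 2. Require 1/(1 + K_p·2) = 0.05, so 1 + 2·K_p = 20.
K_p = (20 − 1)/2 = 9.5.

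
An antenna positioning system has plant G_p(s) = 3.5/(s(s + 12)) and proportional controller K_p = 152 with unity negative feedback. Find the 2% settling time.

T_s ≈ 0.667 s

Closed-loop characteristic equation: s² + 12s + 532 = 0, so ω_n = 23.07 rad/s and ζ = 12/(2·23.07) = 0.2601.
2% settling time T_s ≈ 4/(ζω_n) = 4/6 = 0.667 s.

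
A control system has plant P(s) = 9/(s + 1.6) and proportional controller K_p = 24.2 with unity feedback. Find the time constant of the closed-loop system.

Closed-loop transfer function: T(s) = K_p·P(s)/(1 + K_p·P(s)) = 217.8/(s + 1.6 + 217.8) = 217.8/(s + 219.4).
Time constant τ = 1/219.4 = 0.00456 s.

τ = 0.00456 s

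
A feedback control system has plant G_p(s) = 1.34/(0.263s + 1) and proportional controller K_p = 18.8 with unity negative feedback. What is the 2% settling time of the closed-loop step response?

T_s ≈ 0.0402 s

Closed loop: T(s) = K_p·G_p/(1+K_p·G_p) = 25.19/(0.263s + 1 + 25.19), with pole at s = −(1 + 25.19)/0.263 = −99.59.
τ = 1/99.59 = 0.01004 s, so 2% settling time ≈ 4τ = 0.0402 s.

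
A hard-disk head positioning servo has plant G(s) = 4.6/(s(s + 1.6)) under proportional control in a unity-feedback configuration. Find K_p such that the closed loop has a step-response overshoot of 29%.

From %OS = 100·exp(−πζ/√(1−ζ²)) = 29%, ζ = −ln(0.29)/√(π²+ln²(0.29)) = 0.3666.
Characteristic equation s² + 1.6s + 4.6K_p = 0 gives ζ = 1.6/(2√(4.6K_p)).
Setting ζ = 0.3666: √(4.6K_p) = 1.6/(2·0.3666) = 2.182, so K_p = 4.762/4.6 = 1.04.

K_p = 1.04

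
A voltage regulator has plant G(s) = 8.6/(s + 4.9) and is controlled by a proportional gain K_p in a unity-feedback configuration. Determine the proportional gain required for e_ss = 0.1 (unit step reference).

The loop is type 0, so e_ss(step) = 1/(1 + K_pos) with K_pos = K_p·G(0).
G(0) = 1.755. Require 1/(1 + K_p·1.755) = 0.1, so 1 + 1.755·K_p = 10.
K_p = (10 − 1)/1.755 = 5.13.

K_p = 5.13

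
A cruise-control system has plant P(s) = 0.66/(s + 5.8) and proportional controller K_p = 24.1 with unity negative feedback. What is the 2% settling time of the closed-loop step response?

Closed-loop transfer function: T(s) = K_p·P(s)/(1 + K_p·P(s)) = 15.91/(s + 5.8 + 15.91) = 15.91/(s + 21.71).
Time constant τ = 1/21.71 = 0.04607 s, so the 2% settling time is about 4τ = 0.184 s.

T_s ≈ 0.184 s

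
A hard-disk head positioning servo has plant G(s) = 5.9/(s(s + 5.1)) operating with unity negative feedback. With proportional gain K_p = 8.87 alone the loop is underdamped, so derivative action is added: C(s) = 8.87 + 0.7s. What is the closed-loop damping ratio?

ζ = 0.638

Forward path: (8.87 + 0.7s)·5.9/(s(s+5.1)). The closed-loop characteristic equation is s² + (5.1 + 5.9·0.7)s + 5.9·8.87 = 0.
That is s² + 9.23s + 52.33 = 0, so ω_n = 7.234 rad/s and ζ = 9.23/(2·7.234) = 0.6379.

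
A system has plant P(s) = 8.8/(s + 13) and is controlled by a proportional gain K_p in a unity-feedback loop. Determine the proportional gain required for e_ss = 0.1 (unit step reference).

For a type-0 loop with proportional control, e_ss = 1/(1 + K_p·P(0)).
P(0) = 0.6769. Require 1/(1 + K_p·0.6769) = 0.1, so 1 + 0.6769·K_p = 10.
K_p = (10 − 1)/0.6769 = 13.3.

K_p = 13.3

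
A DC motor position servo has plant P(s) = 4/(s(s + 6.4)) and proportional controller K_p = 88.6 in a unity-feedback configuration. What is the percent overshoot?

58.2%

The closed-loop denominator s² + 6.4s + 354.4 gives ω_n = √354.4 = 18.83 and ζ = 6.4/(2ω_n) = 0.17.
%OS = 100·exp(−πζ/√(1−ζ²)) = 100·exp(−π·0.17/√0.9711) = 58.2%.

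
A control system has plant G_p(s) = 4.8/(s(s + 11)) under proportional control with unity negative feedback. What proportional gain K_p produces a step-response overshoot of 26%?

K_p = 40.6

From %OS = 100·exp(−πζ/√(1−ζ²)) = 26%, ζ = −ln(0.26)/√(π²+ln²(0.26)) = 0.3941.
Characteristic equation s² + 11s + 4.8K_p = 0 gives ζ = 11/(2√(4.8K_p)).
Setting ζ = 0.3941: √(4.8K_p) = 11/(2·0.3941) = 13.96, so K_p = 194.8/4.8 = 40.6.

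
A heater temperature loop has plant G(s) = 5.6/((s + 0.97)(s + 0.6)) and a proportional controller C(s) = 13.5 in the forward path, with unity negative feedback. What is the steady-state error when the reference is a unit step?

0.00764

The loop is type 0. Static position error constant K_pos = C(0)·G(0) = 13.5·9.622 = 129.9.
Steady-state error to a unit step: e_ss = 1/(1+K_pos) = 1/130.9 = 0.00764.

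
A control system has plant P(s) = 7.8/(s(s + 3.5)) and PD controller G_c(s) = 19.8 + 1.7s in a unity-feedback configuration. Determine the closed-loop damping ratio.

Forward path: (19.8 + 1.7s)·7.8/(s(s+3.5)). The closed-loop characteristic equation is s² + (3.5 + 7.8·1.7)s + 7.8·19.8 = 0.
That is s² + 16.76s + 154.4 = 0, so ω_n = 12.43 rad/s and ζ = 16.76/(2·12.43) = 0.6743.

ζ = 0.674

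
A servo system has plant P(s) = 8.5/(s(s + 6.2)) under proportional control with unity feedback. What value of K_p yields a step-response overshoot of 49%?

From %OS = 100·exp(−πζ/√(1−ζ²)) = 49%, ζ = −ln(0.49)/√(π²+ln²(0.49)) = 0.2214.
Characteristic equation s² + 6.2s + 8.5K_p = 0 gives ζ = 6.2/(2√(8.5K_p)).
Setting ζ = 0.2214: √(8.5K_p) = 6.2/(2·0.2214) = 14, so K_p = 196/8.5 = 23.1.

K_p = 23.1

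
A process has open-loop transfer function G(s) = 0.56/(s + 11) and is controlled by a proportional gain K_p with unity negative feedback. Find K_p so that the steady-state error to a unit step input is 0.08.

Steady-state error for a unit step on this type-0 loop is 1/(1 + K_p·G(0)).
G(0) = 0.05091. Require 1/(1 + K_p·0.05091) = 0.08, so 1 + 0.05091·K_p = 12.5.
K_p = (12.5 − 1)/0.05091 = 226.

K_p = 226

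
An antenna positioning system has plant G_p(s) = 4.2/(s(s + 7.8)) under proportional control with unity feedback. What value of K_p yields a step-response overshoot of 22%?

K_p = 19.2

From %OS = 100·exp(−πζ/√(1−ζ²)) = 22%, ζ = −ln(0.22)/√(π²+ln²(0.22)) = 0.4342.
Characteristic equation s² + 7.8s + 4.2K_p = 0 gives ζ = 7.8/(2√(4.2K_p)).
Setting ζ = 0.4342: √(4.2K_p) = 7.8/(2·0.4342) = 8.983, so K_p = 80.69/4.2 = 19.2.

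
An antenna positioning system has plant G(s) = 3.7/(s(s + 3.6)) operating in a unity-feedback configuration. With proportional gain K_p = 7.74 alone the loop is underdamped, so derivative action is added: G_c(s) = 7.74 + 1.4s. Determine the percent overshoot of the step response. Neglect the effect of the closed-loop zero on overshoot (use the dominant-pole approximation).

1.1%

Forward path: (7.74 + 1.4s)·3.7/(s(s+3.6)). The closed-loop characteristic equation is s² + (3.6 + 3.7·1.4)s + 3.7·7.74 = 0.
That is s² + 8.78s + 28.64 = 0, so ω_n = 5.351 rad/s and ζ = 8.78/(2·5.351) = 0.8203.
%OS = 100·exp(−πζ/√(1−ζ²)) = 1.1%.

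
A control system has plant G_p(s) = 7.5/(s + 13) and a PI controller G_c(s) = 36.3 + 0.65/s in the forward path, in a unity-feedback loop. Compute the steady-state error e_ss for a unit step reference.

0

The open loop G_c(s)G_p(s) has a pole at the origin (type 1), so the static position error constant is infinite and e_ss = 1/(1+∞) = 0.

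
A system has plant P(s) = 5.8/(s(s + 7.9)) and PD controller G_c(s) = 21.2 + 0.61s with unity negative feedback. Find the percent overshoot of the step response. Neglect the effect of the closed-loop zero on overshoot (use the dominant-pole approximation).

Forward path: (21.2 + 0.61s)·5.8/(s(s+7.9)). The closed-loop characteristic equation is s² + (7.9 + 5.8·0.61)s + 5.8·21.2 = 0.
That is s² + 11.44s + 123 = 0, so ω_n = 11.09 rad/s and ζ = 11.44/(2·11.09) = 0.5157.
%OS = 100·exp(−πζ/√(1−ζ²)) = 15.1%.

15.1%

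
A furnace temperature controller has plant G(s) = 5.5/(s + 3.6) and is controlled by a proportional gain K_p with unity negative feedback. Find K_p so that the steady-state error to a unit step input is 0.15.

The loop is type 0, so e_ss(step) = 1/(1 + K_pos) with K_pos = K_p·G(0).
G(0) = 1.528. Require 1/(1 + K_p·1.528) = 0.15, so 1 + 1.528·K_p = 6.667.
K_p = (6.667 − 1)/1.528 = 3.71.

K_p = 3.71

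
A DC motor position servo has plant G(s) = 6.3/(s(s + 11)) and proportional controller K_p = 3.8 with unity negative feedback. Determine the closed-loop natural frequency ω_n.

1 + K_p·G(s) = 0 gives s² + 11s + 23.94 = 0.
So ω_n² = 23.94 ⇒ ω_n = 4.893 rad/s, and ζ = 11/(2ω_n) = 1.12.

ω_n = 4.89 rad/s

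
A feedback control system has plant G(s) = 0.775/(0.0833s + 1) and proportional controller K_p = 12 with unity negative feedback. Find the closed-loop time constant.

τ = 0.00809 s

Closed loop: T(s) = K_p·G/(1+K_p·G) = 9.3/(0.0833s + 1 + 9.3), with pole at s = −(1 + 9.3)/0.0833 = −123.6.
Closed-loop time constant τ = 1/123.6 = 0.00809 s.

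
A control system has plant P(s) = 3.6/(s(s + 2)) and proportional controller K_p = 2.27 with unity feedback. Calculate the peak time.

From 1 + K_pP(s) = 0: s² + 2s + 8.172 = 0 ⇒ ω_n = 2.859, ζ = 0.3498.
Damped frequency ω_d = ω_n√(1−ζ²) = 2.678 rad/s, so peak time T_p = π/ω_d = 1.17 s.

T_p = 1.17 s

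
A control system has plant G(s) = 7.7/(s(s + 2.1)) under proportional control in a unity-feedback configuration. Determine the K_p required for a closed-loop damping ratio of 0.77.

K_p = 0.241

Closed-loop characteristic equation: s² + 2.1s + K_p·7.7 = 0.
So ω_n = √(7.7K_p) and 2ζω_n = 2.1, giving ζ = 2.1/(2√(7.7K_p)).
Setting ζ = 0.77: √(7.7K_p) = 2.1/(2·0.77) = 1.364, so K_p = 1.86/7.7 = 0.241.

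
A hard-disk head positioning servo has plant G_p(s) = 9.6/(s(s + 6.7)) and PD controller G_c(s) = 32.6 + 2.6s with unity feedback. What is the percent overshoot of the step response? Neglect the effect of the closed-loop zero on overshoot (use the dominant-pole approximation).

0.184%

Forward path: (32.6 + 2.6s)·9.6/(s(s+6.7)). The closed-loop characteristic equation is s² + (6.7 + 9.6·2.6)s + 9.6·32.6 = 0.
That is s² + 31.66s + 313 = 0, so ω_n = 17.69 rad/s and ζ = 31.66/(2·17.69) = 0.8948.
%OS = 100·exp(−πζ/√(1−ζ²)) = 0.184%.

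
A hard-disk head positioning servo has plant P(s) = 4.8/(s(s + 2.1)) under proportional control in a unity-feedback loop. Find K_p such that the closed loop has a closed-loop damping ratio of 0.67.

K_p = 0.512

Closed-loop characteristic equation: s² + 2.1s + K_p·4.8 = 0.
So ω_n = √(4.8K_p) and 2ζω_n = 2.1, giving ζ = 2.1/(2√(4.8K_p)).
Setting ζ = 0.67: √(4.8K_p) = 2.1/(2·0.67) = 1.567, so K_p = 2.456/4.8 = 0.512.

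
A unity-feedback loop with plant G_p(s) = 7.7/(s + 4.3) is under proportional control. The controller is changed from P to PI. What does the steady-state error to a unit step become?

0

Adding integral action puts a pole at s = 0 in the forward path, raising the system type to 1; a type-1 loop has zero steady-state error to a step.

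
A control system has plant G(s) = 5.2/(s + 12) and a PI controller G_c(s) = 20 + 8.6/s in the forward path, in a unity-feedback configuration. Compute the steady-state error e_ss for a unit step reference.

The open loop G_c(s)G(s) has a pole at the origin (type 1), so the static position error constant is infinite and e_ss = 1/(1+∞) = 0.

0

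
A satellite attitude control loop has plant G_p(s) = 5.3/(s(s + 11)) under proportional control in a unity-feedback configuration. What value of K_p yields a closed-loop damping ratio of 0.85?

Closed-loop characteristic equation: s² + 11s + K_p·5.3 = 0.
So ω_n = √(5.3K_p) and 2ζω_n = 11, giving ζ = 11/(2√(5.3K_p)).
Setting ζ = 0.85: √(5.3K_p) = 11/(2·0.85) = 6.471, so K_p = 41.87/5.3 = 7.9.

K_p = 7.9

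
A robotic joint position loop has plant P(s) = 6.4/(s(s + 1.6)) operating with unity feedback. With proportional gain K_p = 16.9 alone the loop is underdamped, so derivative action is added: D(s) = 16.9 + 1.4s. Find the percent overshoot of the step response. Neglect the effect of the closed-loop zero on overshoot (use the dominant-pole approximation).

15.7%

Forward path: (16.9 + 1.4s)·6.4/(s(s+1.6)). The closed-loop characteristic equation is s² + (1.6 + 6.4·1.4)s + 6.4·16.9 = 0.
That is s² + 10.56s + 108.2 = 0, so ω_n = 10.4 rad/s and ζ = 10.56/(2·10.4) = 0.5077.
%OS = 100·exp(−πζ/√(1−ζ²)) = 15.7%.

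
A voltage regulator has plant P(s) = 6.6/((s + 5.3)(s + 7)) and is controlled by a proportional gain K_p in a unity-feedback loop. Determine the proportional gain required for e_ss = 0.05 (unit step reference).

K_p = 107

The loop is type 0, so e_ss(step) = 1/(1 + K_pos) with K_pos = K_p·P(0).
P(0) = 0.1779. Require 1/(1 + K_p·0.1779) = 0.05, so 1 + 0.1779·K_p = 20.
K_p = (20 − 1)/0.1779 = 107.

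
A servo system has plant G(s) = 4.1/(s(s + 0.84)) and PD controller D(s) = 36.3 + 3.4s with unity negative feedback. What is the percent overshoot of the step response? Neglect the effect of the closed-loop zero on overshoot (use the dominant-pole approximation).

Forward path: (36.3 + 3.4s)·4.1/(s(s+0.84)). The closed-loop characteristic equation is s² + (0.84 + 4.1·3.4)s + 4.1·36.3 = 0.
That is s² + 14.78s + 148.8 = 0, so ω_n = 12.2 rad/s and ζ = 14.78/(2·12.2) = 0.6058.
%OS = 100·exp(−πζ/√(1−ζ²)) = 9.15%.

9.15%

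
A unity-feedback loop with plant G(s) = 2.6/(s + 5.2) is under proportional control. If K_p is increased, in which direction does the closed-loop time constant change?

Closed-loop pole is at s = −(5.2+K_p·2.6); larger K_p moves it further left, so τ = 1/(5.2+K_p·2.6) decreases.

decrease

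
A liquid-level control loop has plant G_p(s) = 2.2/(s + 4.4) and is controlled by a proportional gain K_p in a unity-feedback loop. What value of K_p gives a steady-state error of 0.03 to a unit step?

Steady-state error for a unit step on this type-0 loop is 1/(1 + K_p·G_p(0)).
G_p(0) = 0.5. Require 1/(1 + K_p·0.5) = 0.03, so 1 + 0.5·K_p = 33.33.
K_p = (33.33 − 1)/0.5 = 64.7.

K_p = 64.7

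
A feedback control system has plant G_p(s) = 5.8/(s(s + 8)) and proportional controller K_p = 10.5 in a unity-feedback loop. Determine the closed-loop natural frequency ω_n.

ω_n = 7.8 rad/s

With unity feedback the closed-loop characteristic equation is s² + 8s + 10.5·5.8 = s² + 8s + 60.9 = 0.
So ω_n² = 60.9 ⇒ ω_n = 7.804 rad/s, and ζ = 8/(2ω_n) = 0.513.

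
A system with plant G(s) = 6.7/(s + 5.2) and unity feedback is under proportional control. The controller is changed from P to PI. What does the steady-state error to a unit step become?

0

Adding integral action puts a pole at s = 0 in the forward path, raising the system type to 1; a type-1 loop has zero steady-state error to a step.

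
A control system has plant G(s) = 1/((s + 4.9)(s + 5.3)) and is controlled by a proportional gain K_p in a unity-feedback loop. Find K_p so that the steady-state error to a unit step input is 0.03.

K_p = 840

Steady-state error for a unit step on this type-0 loop is 1/(1 + K_p·G(0)).
G(0) = 0.03851. Require 1/(1 + K_p·0.03851) = 0.03, so 1 + 0.03851·K_p = 33.33.
K_p = (33.33 − 1)/0.03851 = 840.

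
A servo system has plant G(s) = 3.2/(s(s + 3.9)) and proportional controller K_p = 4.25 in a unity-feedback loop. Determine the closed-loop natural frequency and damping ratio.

The closed-loop denominator is s(s+3.9) + 4.25·3.2 = s² + 3.9s + 13.6.
So ω_n² = 13.6 ⇒ ω_n = 3.688 rad/s, and ζ = 3.9/(2ω_n) = 0.529.

ω_n = 3.69 rad/s, ζ = 0.529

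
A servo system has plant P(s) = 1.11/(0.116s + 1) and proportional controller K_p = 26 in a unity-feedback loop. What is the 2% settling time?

Closed loop: T(s) = K_p·P/(1+K_p·P) = 28.86/(0.116s + 1 + 28.86), with pole at s = −(1 + 28.86)/0.116 = −257.4.
τ = 1/257.4 = 0.003885 s, so 2% settling time ≈ 4τ = 0.0155 s.

T_s ≈ 0.0155 s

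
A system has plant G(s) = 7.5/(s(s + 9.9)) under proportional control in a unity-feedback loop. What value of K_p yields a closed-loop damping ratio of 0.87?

Closed-loop characteristic equation: s² + 9.9s + K_p·7.5 = 0.
So ω_n = √(7.5K_p) and 2ζω_n = 9.9, giving ζ = 9.9/(2√(7.5K_p)).
Setting ζ = 0.87: √(7.5K_p) = 9.9/(2·0.87) = 5.69, so K_p = 32.37/7.5 = 4.32.

K_p = 4.32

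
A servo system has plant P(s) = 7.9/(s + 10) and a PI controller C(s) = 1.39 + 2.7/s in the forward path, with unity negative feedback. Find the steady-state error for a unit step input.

The open loop C(s)P(s) has a pole at the origin (type 1), so the static position error constant is infinite and e_ss = 1/(1+∞) = 0.

0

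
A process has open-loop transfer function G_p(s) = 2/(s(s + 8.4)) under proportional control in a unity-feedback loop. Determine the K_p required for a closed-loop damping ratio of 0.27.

K_p = 121

Closed-loop characteristic equation: s² + 8.4s + K_p·2 = 0.
So ω_n = √(2K_p) and 2ζω_n = 8.4, giving ζ = 8.4/(2√(2K_p)).
Setting ζ = 0.27: √(2K_p) = 8.4/(2·0.27) = 15.56, so K_p = 242/2 = 121.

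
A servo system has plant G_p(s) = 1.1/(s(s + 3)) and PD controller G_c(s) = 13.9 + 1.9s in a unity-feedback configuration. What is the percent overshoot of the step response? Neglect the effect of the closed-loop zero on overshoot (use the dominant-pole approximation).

Forward path: (13.9 + 1.9s)·1.1/(s(s+3)). The closed-loop characteristic equation is s² + (3 + 1.1·1.9)s + 1.1·13.9 = 0.
That is s² + 5.09s + 15.29 = 0, so ω_n = 3.91 rad/s and ζ = 5.09/(2·3.91) = 0.6509.
%OS = 100·exp(−πζ/√(1−ζ²)) = 6.77%.

6.77%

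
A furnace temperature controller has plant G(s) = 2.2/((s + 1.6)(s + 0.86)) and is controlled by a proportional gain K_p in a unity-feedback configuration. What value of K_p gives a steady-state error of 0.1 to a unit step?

K_p = 5.63

Steady-state error for a unit step on this type-0 loop is 1/(1 + K_p·G(0)).
G(0) = 1.599. Require 1/(1 + K_p·1.599) = 0.1, so 1 + 1.599·K_p = 10.
K_p = (10 − 1)/1.599 = 5.63.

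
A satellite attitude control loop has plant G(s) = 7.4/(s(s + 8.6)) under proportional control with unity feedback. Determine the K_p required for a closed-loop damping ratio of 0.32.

Closed-loop characteristic equation: s² + 8.6s + K_p·7.4 = 0.
So ω_n = √(7.4K_p) and 2ζω_n = 8.6, giving ζ = 8.6/(2√(7.4K_p)).
Setting ζ = 0.32: √(7.4K_p) = 8.6/(2·0.32) = 13.44, so K_p = 180.6/7.4 = 24.4.

K_p = 24.4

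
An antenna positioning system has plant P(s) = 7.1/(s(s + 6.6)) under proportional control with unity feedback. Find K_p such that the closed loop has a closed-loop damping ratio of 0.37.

Closed-loop characteristic equation: s² + 6.6s + K_p·7.1 = 0.
So ω_n = √(7.1K_p) and 2ζω_n = 6.6, giving ζ = 6.6/(2√(7.1K_p)).
Setting ζ = 0.37: √(7.1K_p) = 6.6/(2·0.37) = 8.919, so K_p = 79.55/7.1 = 11.2.

K_p = 11.2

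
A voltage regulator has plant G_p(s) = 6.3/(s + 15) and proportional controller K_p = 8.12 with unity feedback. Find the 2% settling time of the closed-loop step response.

Closed-loop transfer function: T(s) = K_p·G_p(s)/(1 + K_p·G_p(s)) = 51.16/(s + 15 + 51.16) = 51.16/(s + 66.16).
Time constant τ = 1/66.16 = 0.01512 s, so the 2% settling time is about 4τ = 0.0605 s.

T_s ≈ 0.0605 s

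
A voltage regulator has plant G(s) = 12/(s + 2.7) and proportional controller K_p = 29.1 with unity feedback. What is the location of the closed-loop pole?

s = -351.9

Closed-loop transfer function: T(s) = K_p·G(s)/(1 + K_p·G(s)) = 349.2/(s + 2.7 + 349.2) = 349.2/(s + 351.9).
The closed-loop pole is at s = −351.9.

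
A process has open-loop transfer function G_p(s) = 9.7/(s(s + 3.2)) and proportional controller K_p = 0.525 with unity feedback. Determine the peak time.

Closed-loop characteristic equation: s² + 3.2s + 5.093 = 0, so ω_n = 2.257 rad/s and ζ = 3.2/(2·2.257) = 0.709.
Damped frequency ω_d = ω_n√(1−ζ²) = 1.591 rad/s, so peak time T_p = π/ω_d = 1.97 s.

T_p = 1.97 s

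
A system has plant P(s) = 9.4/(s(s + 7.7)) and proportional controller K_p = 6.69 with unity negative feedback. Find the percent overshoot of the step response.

The closed-loop denominator s² + 7.7s + 62.89 gives ω_n = √62.89 = 7.93 and ζ = 7.7/(2ω_n) = 0.4855.
%OS = 100·exp(−πζ/√(1−ζ²)) = 100·exp(−π·0.4855/√0.7643) = 17.5%.

17.5%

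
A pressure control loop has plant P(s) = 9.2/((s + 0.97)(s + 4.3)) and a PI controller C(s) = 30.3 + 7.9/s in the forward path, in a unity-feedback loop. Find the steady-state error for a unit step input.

0

The open loop C(s)P(s) has a pole at the origin (type 1), so the static position error constant is infinite and e_ss = 1/(1+∞) = 0.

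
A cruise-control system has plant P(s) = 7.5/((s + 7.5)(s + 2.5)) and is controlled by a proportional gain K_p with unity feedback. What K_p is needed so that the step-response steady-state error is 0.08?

K_p = 28.8

The loop is type 0, so e_ss(step) = 1/(1 + K_pos) with K_pos = K_p·P(0).
P(0) = 0.4. Require 1/(1 + K_p·0.4) = 0.08, so 1 + 0.4·K_p = 12.5.
K_p = (12.5 − 1)/0.4 = 28.8.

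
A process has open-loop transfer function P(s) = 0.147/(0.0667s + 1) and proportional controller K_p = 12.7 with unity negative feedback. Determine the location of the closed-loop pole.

s = -42.98

Closed loop: T(s) = K_p·P/(1+K_p·P) = 1.867/(0.0667s + 1 + 1.867), with pole at s = −(1 + 1.867)/0.0667 = −42.98.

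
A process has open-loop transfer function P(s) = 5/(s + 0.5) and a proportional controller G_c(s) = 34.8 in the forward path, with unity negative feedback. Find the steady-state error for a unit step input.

The loop is type 0. Static position error constant K_pos = G_c(0)·P(0) = 34.8·10 = 348.
Steady-state error to a unit step: e_ss = 1/(1+K_pos) = 1/349 = 0.00287.

0.00287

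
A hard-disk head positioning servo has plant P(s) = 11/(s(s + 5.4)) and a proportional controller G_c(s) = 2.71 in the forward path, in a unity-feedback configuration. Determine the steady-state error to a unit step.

The open loop G_c(s)P(s) has a pole at the origin (type 1), so the static position error constant is infinite and e_ss = 1/(1+∞) = 0.

0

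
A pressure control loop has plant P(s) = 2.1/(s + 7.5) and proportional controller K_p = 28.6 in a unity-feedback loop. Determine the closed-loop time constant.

Closed-loop transfer function: T(s) = K_p·P(s)/(1 + K_p·P(s)) = 60.06/(s + 7.5 + 60.06) = 60.06/(s + 67.56).
Time constant τ = 1/67.56 = 0.0148 s.

τ = 0.0148 s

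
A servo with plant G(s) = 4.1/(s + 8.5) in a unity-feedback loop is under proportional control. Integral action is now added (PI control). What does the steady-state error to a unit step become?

0

Adding integral action puts a pole at s = 0 in the forward path, raising the system type to 1; a type-1 loop has zero steady-state error to a step.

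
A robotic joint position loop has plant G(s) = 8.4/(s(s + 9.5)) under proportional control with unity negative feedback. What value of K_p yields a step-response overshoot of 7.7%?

K_p = 6.72

From %OS = 100·exp(−πζ/√(1−ζ²)) = 7.7%, ζ = −ln(0.077)/√(π²+ln²(0.077)) = 0.6323.
Characteristic equation s² + 9.5s + 8.4K_p = 0 gives ζ = 9.5/(2√(8.4K_p)).
Setting ζ = 0.6323: √(8.4K_p) = 9.5/(2·0.6323) = 7.512, so K_p = 56.44/8.4 = 6.72.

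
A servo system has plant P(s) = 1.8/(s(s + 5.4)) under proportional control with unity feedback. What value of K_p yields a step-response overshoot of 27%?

K_p = 27.4

From %OS = 100·exp(−πζ/√(1−ζ²)) = 27%, ζ = −ln(0.27)/√(π²+ln²(0.27)) = 0.3847.
Characteristic equation s² + 5.4s + 1.8K_p = 0 gives ζ = 5.4/(2√(1.8K_p)).
Setting ζ = 0.3847: √(1.8K_p) = 5.4/(2·0.3847) = 7.018, so K_p = 49.26/1.8 = 27.4.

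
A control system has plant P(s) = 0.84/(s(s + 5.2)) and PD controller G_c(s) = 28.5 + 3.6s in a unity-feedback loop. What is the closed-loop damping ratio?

ζ = 0.84

Forward path: (28.5 + 3.6s)·0.84/(s(s+5.2)). The closed-loop characteristic equation is s² + (5.2 + 0.84·3.6)s + 0.84·28.5 = 0.
That is s² + 8.224s + 23.94 = 0, so ω_n = 4.893 rad/s and ζ = 8.224/(2·4.893) = 0.8404.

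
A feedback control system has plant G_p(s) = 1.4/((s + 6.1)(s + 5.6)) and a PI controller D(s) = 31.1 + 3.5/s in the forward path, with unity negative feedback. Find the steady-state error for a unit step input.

The open loop D(s)G_p(s) has a pole at the origin (type 1), so the static position error constant is infinite and e_ss = 1/(1+∞) = 0.

0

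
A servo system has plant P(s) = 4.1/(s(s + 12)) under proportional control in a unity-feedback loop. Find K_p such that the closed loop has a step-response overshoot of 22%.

From %OS = 100·exp(−πζ/√(1−ζ²)) = 22%, ζ = −ln(0.22)/√(π²+ln²(0.22)) = 0.4342.
Characteristic equation s² + 12s + 4.1K_p = 0 gives ζ = 12/(2√(4.1K_p)).
Setting ζ = 0.4342: √(4.1K_p) = 12/(2·0.4342) = 13.82, so K_p = 191/4.1 = 46.6.

K_p = 46.6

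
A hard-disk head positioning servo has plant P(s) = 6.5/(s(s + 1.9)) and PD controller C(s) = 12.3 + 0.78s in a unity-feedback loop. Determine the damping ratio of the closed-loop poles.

Forward path: (12.3 + 0.78s)·6.5/(s(s+1.9)). The closed-loop characteristic equation is s² + (1.9 + 6.5·0.78)s + 6.5·12.3 = 0.
That is s² + 6.97s + 79.95 = 0, so ω_n = 8.941 rad/s and ζ = 6.97/(2·8.941) = 0.3898.

ζ = 0.39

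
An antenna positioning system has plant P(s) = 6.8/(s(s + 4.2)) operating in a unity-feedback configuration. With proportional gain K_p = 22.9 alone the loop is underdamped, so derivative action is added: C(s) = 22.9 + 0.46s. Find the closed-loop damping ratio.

Forward path: (22.9 + 0.46s)·6.8/(s(s+4.2)). The closed-loop characteristic equation is s² + (4.2 + 6.8·0.46)s + 6.8·22.9 = 0.
That is s² + 7.328s + 155.7 = 0, so ω_n = 12.48 rad/s and ζ = 7.328/(2·12.48) = 0.2936.

ζ = 0.294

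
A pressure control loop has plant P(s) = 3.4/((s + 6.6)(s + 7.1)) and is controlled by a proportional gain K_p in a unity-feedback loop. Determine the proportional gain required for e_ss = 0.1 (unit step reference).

K_p = 124

For a type-0 loop with proportional control, e_ss = 1/(1 + K_p·P(0)).
P(0) = 0.07256. Require 1/(1 + K_p·0.07256) = 0.1, so 1 + 0.07256·K_p = 10.
K_p = (10 − 1)/0.07256 = 124.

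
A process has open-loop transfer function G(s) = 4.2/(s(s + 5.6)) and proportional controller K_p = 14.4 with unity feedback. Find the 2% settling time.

T_s ≈ 1.43 s

Closed-loop characteristic equation: s² + 5.6s + 60.48 = 0, so ω_n = 7.777 rad/s and ζ = 5.6/(2·7.777) = 0.36.
2% settling time T_s ≈ 4/(ζω_n) = 4/2.8 = 1.43 s.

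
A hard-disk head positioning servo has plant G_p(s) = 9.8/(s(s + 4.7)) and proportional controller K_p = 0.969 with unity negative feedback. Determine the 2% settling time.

T_s ≈ 1.7 s

The closed-loop denominator s² + 4.7s + 9.496 gives ω_n = √9.496 = 3.082 and ζ = 4.7/(2ω_n) = 0.7626.
2% settling time T_s ≈ 4/(ζω_n) = 4/2.35 = 1.7 s.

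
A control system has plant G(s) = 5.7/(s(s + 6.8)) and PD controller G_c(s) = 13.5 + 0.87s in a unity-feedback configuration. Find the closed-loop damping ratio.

Forward path: (13.5 + 0.87s)·5.7/(s(s+6.8)). The closed-loop characteristic equation is s² + (6.8 + 5.7·0.87)s + 5.7·13.5 = 0.
That is s² + 11.76s + 76.95 = 0, so ω_n = 8.772 rad/s and ζ = 11.76/(2·8.772) = 0.6702.

ζ = 0.67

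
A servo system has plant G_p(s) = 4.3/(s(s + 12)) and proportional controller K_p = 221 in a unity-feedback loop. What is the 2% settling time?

Closed-loop characteristic equation: s² + 12s + 950.3 = 0, so ω_n = 30.83 rad/s and ζ = 12/(2·30.83) = 0.1946.
2% settling time T_s ≈ 4/(ζω_n) = 4/6 = 0.667 s.

T_s ≈ 0.667 s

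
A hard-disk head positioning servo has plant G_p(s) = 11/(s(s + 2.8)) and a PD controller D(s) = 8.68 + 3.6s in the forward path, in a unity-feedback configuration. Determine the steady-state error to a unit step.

0

The open loop D(s)G_p(s) has a pole at the origin (type 1), so the static position error constant is infinite and e_ss = 1/(1+∞) = 0.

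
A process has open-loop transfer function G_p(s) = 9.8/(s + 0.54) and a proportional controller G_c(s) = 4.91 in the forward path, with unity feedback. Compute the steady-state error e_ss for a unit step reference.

The loop is type 0. Static position error constant K_pos = G_c(0)·G_p(0) = 4.91·18.15 = 89.11.
Steady-state error to a unit step: e_ss = 1/(1+K_pos) = 1/90.11 = 0.0111.

0.0111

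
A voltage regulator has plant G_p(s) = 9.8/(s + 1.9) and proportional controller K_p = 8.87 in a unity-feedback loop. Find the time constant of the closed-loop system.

Closed-loop transfer function: T(s) = K_p·G_p(s)/(1 + K_p·G_p(s)) = 86.93/(s + 1.9 + 86.93) = 86.93/(s + 88.83).
Time constant τ = 1/88.83 = 0.0113 s.

τ = 0.0113 s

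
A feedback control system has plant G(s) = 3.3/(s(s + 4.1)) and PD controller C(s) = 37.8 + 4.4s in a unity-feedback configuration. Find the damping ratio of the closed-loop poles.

Forward path: (37.8 + 4.4s)·3.3/(s(s+4.1)). The closed-loop characteristic equation is s² + (4.1 + 3.3·4.4)s + 3.3·37.8 = 0.
That is s² + 18.62s + 124.7 = 0, so ω_n = 11.17 rad/s and ζ = 18.62/(2·11.17) = 0.8336.

ζ = 0.834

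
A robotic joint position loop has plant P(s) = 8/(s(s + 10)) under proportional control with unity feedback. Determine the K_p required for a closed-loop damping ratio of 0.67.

K_p = 6.96

Closed-loop characteristic equation: s² + 10s + K_p·8 = 0.
So ω_n = √(8K_p) and 2ζω_n = 10, giving ζ = 10/(2√(8K_p)).
Setting ζ = 0.67: √(8K_p) = 10/(2·0.67) = 7.463, so K_p = 55.69/8 = 6.96.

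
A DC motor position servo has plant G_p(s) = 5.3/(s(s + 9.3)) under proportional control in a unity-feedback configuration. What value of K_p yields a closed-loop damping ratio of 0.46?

K_p = 19.3

Closed-loop characteristic equation: s² + 9.3s + K_p·5.3 = 0.
So ω_n = √(5.3K_p) and 2ζω_n = 9.3, giving ζ = 9.3/(2√(5.3K_p)).
Setting ζ = 0.46: √(5.3K_p) = 9.3/(2·0.46) = 10.11, so K_p = 102.2/5.3 = 19.3.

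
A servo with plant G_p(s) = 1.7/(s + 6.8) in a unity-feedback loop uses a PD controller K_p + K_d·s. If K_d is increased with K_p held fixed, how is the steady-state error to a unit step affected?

K_d affects only the transient (the s-coefficient); the DC loop gain, and hence e_ss, depends only on K_p.

unchanged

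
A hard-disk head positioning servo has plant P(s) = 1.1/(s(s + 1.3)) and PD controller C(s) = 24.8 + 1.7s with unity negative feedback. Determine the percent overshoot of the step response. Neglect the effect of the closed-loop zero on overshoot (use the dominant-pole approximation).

Forward path: (24.8 + 1.7s)·1.1/(s(s+1.3)). The closed-loop characteristic equation is s² + (1.3 + 1.1·1.7)s + 1.1·24.8 = 0.
That is s² + 3.17s + 27.28 = 0, so ω_n = 5.223 rad/s and ζ = 3.17/(2·5.223) = 0.3035.
%OS = 100·exp(−πζ/√(1−ζ²)) = 36.8%.

36.8%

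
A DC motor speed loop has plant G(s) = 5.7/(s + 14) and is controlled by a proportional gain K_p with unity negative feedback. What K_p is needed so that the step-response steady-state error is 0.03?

K_p = 79.4

The loop is type 0, so e_ss(step) = 1/(1 + K_pos) with K_pos = K_p·G(0).
G(0) = 0.4071. Require 1/(1 + K_p·0.4071) = 0.03, so 1 + 0.4071·K_p = 33.33.
K_p = (33.33 − 1)/0.4071 = 79.4.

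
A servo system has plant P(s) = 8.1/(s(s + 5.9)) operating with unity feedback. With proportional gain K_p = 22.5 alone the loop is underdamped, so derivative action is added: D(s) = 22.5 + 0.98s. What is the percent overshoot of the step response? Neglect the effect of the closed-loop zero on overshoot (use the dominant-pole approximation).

Forward path: (22.5 + 0.98s)·8.1/(s(s+5.9)). The closed-loop characteristic equation is s² + (5.9 + 8.1·0.98)s + 8.1·22.5 = 0.
That is s² + 13.84s + 182.2 = 0, so ω_n = 13.5 rad/s and ζ = 13.84/(2·13.5) = 0.5125.
%OS = 100·exp(−πζ/√(1−ζ²)) = 15.3%.

15.3%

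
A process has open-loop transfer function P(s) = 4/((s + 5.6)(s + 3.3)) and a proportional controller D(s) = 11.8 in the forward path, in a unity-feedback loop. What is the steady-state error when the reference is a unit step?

0.281

The loop is type 0. Static position error constant K_pos = D(0)·P(0) = 11.8·0.2165 = 2.554.
Steady-state error to a unit step: e_ss = 1/(1+K_pos) = 1/3.554 = 0.281.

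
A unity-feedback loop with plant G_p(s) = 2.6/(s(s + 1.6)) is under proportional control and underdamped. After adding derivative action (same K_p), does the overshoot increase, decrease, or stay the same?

decrease

With PD the characteristic equation becomes s² + (a + K·K_d)s + K·K_p = 0; the damping term grows, ζ rises, overshoot falls.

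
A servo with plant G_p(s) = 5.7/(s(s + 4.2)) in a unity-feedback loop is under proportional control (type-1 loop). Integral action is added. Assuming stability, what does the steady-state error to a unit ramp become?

The integrator raises the loop to type 2, so K_v → ∞ and e_ss to a ramp is zero.

0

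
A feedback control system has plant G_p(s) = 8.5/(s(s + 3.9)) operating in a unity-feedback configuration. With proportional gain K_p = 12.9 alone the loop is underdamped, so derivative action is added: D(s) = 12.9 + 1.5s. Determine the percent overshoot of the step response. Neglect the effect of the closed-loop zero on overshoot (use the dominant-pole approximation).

Forward path: (12.9 + 1.5s)·8.5/(s(s+3.9)). The closed-loop characteristic equation is s² + (3.9 + 8.5·1.5)s + 8.5·12.9 = 0.
That is s² + 16.65s + 109.7 = 0, so ω_n = 10.47 rad/s and ζ = 16.65/(2·10.47) = 0.795.
%OS = 100·exp(−πζ/√(1−ζ²)) = 1.63%.

1.63%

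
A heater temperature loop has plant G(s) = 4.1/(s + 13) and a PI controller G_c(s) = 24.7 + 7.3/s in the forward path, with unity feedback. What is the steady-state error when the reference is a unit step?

0

The open loop G_c(s)G(s) has a pole at the origin (type 1), so the static position error constant is infinite and e_ss = 1/(1+∞) = 0.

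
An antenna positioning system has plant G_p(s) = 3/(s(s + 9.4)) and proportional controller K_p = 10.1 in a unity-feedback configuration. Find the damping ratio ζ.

ζ = 0.854

1 + K_p·G_p(s) = 0 gives s² + 9.4s + 30.3 = 0.
Matching s² + 2ζω_n s + ω_n²: ω_n = √30.3 = 5.505 rad/s and 2ζω_n = 9.4, so ζ = 9.4/(2·5.505) = 0.854.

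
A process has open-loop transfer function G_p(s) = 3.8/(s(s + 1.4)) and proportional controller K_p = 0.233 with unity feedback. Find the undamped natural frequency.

ω_n = 0.941 rad/s

With unity feedback the closed-loop characteristic equation is s² + 1.4s + 0.233·3.8 = s² + 1.4s + 0.8854 = 0.
Matching s² + 2ζω_n s + ω_n²: ω_n = √0.8854 = 0.941 rad/s and 2ζω_n = 1.4, so ζ = 1.4/(2·0.941) = 0.744.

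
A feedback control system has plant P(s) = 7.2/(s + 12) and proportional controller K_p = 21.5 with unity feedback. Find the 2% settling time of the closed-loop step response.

Closed-loop transfer function: T(s) = K_p·P(s)/(1 + K_p·P(s)) = 154.8/(s + 12 + 154.8) = 154.8/(s + 166.8).
Time constant τ = 1/166.8 = 0.005995 s, so the 2% settling time is about 4τ = 0.024 s.

T_s ≈ 0.024 s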